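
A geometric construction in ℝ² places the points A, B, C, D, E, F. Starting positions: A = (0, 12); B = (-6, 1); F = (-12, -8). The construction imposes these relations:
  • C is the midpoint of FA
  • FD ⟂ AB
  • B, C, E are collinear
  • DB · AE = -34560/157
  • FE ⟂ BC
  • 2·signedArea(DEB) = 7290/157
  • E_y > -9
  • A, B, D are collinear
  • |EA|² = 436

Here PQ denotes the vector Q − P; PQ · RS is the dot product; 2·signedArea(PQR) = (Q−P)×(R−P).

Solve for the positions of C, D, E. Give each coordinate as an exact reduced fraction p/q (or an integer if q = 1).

1. C_x = -6  [C is the midpoint of FA]
2. C_y = 2  [C is the midpoint of FA]
   → C = (-6, 2)
3. D_x = -1752/157  [A, B, D are collinear ∩ FD ⟂ AB]
4. D_y = -1328/157  [A, B, D are collinear ∩ FD ⟂ AB]
   → D = (-1752/157, -1328/157)
5. E_x = -6  [B, C, E are collinear ∩ FE ⟂ BC]
6. E_y = -8  [B, C, E are collinear ∩ FE ⟂ BC]
   → E = (-6, -8)

C = (-6, 2)
D = (-1752/157, -1328/157)
E = (-6, -8)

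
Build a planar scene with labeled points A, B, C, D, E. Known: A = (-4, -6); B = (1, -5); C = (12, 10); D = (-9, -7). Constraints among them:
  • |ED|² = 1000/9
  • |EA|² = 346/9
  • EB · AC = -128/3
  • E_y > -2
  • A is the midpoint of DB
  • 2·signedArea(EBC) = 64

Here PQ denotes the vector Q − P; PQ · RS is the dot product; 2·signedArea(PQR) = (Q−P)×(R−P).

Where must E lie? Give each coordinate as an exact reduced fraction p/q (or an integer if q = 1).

1. E_x = -1/3  [2·signedArea(EBC) = 64 ∩ EB · AC = -128/3]
2. E_y = -1  [2·signedArea(EBC) = 64 ∩ EB · AC = -128/3]
   → E = (-1/3, -1)

E = (-1/3, -1)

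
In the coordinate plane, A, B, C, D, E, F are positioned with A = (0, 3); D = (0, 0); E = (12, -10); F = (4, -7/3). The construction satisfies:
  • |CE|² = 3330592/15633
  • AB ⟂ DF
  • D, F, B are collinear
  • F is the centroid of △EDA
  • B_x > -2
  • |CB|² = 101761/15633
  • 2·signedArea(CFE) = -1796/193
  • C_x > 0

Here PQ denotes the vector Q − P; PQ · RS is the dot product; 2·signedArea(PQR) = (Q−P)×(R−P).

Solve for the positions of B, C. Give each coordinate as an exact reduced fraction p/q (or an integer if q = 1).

B = (-252/193, 147/193)
C = (520/579, -910/1737)

1. B_x = -252/193  [D, F, B are collinear ∩ AB ⟂ DF]
2. B_y = 147/193  [D, F, B are collinear ∩ AB ⟂ DF]
   → B = (-252/193, 147/193)
3. C_x = 520/579  [line 23/3·x + 8·y + -520/193 = 0 ∩ |CB|² = 101761/15633]
4. C_y = -910/1737  [line 23/3·x + 8·y + -520/193 = 0 ∩ |CB|² = 101761/15633]
   → C = (520/579, -910/1737)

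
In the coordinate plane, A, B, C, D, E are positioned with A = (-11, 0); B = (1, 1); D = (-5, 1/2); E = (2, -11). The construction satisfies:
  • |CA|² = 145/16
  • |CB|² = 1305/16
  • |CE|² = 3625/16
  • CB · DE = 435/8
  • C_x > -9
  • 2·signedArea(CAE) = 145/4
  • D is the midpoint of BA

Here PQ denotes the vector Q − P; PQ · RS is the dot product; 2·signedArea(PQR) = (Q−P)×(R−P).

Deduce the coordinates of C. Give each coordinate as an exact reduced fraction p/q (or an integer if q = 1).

1. C_x = -8  [2·signedArea(CAE) = 145/4 ∩ CB · DE = 435/8]
2. C_y = 1/4  [2·signedArea(CAE) = 145/4 ∩ CB · DE = 435/8]
   → C = (-8, 1/4)

C = (-8, 1/4)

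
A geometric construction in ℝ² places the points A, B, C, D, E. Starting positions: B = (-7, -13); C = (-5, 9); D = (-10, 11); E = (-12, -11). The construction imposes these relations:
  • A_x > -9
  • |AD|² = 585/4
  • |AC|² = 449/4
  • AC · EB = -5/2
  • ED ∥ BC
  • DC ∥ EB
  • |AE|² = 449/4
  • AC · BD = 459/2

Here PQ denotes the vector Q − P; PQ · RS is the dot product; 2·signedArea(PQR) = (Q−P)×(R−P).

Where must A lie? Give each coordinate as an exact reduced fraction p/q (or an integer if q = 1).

1. A_x = -17/2  [AC · BD = 459/2 ∩ AC · EB = -5/2]
2. A_y = -1  [AC · BD = 459/2 ∩ AC · EB = -5/2]
   → A = (-17/2, -1)

A = (-17/2, -1)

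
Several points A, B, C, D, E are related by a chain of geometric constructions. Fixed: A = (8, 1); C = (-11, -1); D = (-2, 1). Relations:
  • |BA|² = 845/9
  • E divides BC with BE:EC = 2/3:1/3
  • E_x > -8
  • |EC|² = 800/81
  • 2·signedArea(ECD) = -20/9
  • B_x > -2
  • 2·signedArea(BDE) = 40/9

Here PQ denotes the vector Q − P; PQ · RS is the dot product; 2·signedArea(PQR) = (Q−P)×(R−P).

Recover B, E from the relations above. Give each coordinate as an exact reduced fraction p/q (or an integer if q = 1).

1. E_x = -71/9  [line -2·x + 9·y + -97/9 = 0 ∩ |EC|² = 800/81]
2. E_y = -5/9  [line -2·x + 9·y + -97/9 = 0 ∩ |EC|² = 800/81]
   → E = (-71/9, -5/9)
3. B_x = -5/3  [2·signedArea(BDE) = 40/9 ∩ E divides BC with BE:EC = 2/3:1/3]
4. B_y = 1/3  [2·signedArea(BDE) = 40/9 ∩ E divides BC with BE:EC = 2/3:1/3]
   → B = (-5/3, 1/3)

B = (-5/3, 1/3)
E = (-71/9, -5/9)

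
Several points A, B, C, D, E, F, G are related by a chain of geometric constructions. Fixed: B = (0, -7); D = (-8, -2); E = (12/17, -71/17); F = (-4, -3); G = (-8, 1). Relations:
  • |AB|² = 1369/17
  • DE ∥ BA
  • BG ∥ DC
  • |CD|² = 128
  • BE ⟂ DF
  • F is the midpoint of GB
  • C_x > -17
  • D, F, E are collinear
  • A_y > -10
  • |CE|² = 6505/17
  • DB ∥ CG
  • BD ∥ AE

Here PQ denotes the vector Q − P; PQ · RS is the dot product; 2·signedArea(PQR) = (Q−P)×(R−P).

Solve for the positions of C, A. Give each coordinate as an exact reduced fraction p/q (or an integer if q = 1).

1. C_x = -16  [DB ∥ CG ∩ BG ∥ DC]
2. C_y = 6  [DB ∥ CG ∩ BG ∥ DC]
   → C = (-16, 6)
3. A_x = 148/17  [BD ∥ AE ∩ DE ∥ BA]
4. A_y = -156/17  [BD ∥ AE ∩ DE ∥ BA]
   → A = (148/17, -156/17)

A = (148/17, -156/17)
C = (-16, 6)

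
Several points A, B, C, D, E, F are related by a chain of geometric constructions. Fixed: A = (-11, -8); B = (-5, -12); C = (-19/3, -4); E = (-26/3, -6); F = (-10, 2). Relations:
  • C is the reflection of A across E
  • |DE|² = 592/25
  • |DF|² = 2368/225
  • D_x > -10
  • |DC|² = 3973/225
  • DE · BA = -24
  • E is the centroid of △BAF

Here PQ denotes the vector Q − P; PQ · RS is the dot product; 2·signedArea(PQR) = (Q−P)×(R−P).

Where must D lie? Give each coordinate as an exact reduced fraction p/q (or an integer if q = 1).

D = (-142/15, -6/5)

1. D_x = -142/15  [line 6·x + -4·y + 52 = 0 ∩ |DC|² = 3973/225]
2. D_y = -6/5  [line 6·x + -4·y + 52 = 0 ∩ |DC|² = 3973/225]
   → D = (-142/15, -6/5)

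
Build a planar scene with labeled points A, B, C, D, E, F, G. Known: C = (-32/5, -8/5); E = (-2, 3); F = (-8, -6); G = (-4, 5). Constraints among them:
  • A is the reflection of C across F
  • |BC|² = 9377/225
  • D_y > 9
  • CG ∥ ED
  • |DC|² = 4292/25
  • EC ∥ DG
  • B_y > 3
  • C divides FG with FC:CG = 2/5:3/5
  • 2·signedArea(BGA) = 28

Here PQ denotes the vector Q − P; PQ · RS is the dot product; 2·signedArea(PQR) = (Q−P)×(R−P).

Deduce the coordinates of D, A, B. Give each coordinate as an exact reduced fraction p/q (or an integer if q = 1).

1. D_x = 2/5  [EC ∥ DG ∩ CG ∥ ED]
2. D_y = 48/5  [EC ∥ DG ∩ CG ∥ ED]
   → D = (2/5, 48/5)
3. A_x = -48/5  [A is the reflection of C across F]
4. A_y = -52/5  [A is the reflection of C across F]
   → A = (-48/5, -52/5)
5. B_x = -8/3  [line 77/5·x + -28/5·y + 308/5 = 0 ∩ |BC|² = 9377/225]
6. B_y = 11/3  [line 77/5·x + -28/5·y + 308/5 = 0 ∩ |BC|² = 9377/225]
   → B = (-8/3, 11/3)

A = (-48/5, -52/5)
B = (-8/3, 11/3)
D = (2/5, 48/5)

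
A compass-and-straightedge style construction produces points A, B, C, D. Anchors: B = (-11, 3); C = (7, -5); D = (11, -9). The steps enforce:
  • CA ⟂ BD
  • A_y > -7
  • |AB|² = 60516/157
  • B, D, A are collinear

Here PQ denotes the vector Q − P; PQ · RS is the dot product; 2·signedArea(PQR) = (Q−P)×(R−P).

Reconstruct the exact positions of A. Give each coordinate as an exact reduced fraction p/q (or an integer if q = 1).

A = (979/157, -1005/157)

1. A_x = 979/157  [B, D, A are collinear ∩ CA ⟂ BD]
2. A_y = -1005/157  [B, D, A are collinear ∩ CA ⟂ BD]
   → A = (979/157, -1005/157)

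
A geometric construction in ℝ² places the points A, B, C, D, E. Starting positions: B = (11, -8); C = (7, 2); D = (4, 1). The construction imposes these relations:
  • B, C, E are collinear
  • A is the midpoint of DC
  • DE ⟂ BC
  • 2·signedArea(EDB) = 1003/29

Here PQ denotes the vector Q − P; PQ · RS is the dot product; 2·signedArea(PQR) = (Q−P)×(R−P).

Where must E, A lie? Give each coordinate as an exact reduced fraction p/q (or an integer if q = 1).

A = (11/2, 3/2)
E = (201/29, 63/29)

1. E_x = 201/29  [B, C, E are collinear ∩ DE ⟂ BC]
2. E_y = 63/29  [B, C, E are collinear ∩ DE ⟂ BC]
   → E = (201/29, 63/29)
3. A_x = 11/2  [A is the midpoint of DC]
4. A_y = 3/2  [A is the midpoint of DC]
   → A = (11/2, 3/2)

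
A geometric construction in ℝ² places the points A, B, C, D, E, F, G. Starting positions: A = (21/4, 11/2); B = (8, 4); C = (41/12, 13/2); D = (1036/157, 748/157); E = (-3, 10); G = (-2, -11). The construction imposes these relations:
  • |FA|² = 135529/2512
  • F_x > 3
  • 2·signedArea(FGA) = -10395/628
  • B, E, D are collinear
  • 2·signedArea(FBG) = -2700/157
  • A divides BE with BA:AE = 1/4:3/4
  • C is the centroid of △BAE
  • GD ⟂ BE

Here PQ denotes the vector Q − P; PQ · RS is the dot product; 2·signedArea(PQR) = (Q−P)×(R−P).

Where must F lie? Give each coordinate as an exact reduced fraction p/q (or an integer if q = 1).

1. F_x = 496/157  [2·signedArea(FGA) = -10395/628 ∩ 2·signedArea(FBG) = -2700/157]
2. F_y = -242/157  [2·signedArea(FGA) = -10395/628 ∩ 2·signedArea(FBG) = -2700/157]
   → F = (496/157, -242/157)

F = (496/157, -242/157)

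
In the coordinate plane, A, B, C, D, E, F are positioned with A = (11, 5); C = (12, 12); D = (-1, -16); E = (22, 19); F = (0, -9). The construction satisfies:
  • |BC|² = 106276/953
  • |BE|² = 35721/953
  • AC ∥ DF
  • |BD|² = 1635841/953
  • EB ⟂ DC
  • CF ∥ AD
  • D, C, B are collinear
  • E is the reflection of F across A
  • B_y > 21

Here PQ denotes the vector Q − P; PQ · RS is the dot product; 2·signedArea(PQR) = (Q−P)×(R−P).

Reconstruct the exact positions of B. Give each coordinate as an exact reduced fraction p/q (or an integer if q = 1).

B = (15674/953, 20564/953)

1. B_x = 15674/953  [D, C, B are collinear ∩ EB ⟂ DC]
2. B_y = 20564/953  [D, C, B are collinear ∩ EB ⟂ DC]
   → B = (15674/953, 20564/953)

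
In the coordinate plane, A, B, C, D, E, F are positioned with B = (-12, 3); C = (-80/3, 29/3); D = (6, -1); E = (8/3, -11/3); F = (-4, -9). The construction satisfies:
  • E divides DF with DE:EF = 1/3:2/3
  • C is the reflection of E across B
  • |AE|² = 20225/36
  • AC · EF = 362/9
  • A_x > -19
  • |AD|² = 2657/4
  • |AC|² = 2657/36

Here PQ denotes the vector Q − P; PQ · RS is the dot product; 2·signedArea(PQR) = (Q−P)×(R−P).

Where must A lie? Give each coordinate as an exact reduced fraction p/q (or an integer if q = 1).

1. A_x = -37/2  [line 20/3·x + 16/3·y + 86 = 0 ∩ |AC|² = 2657/36]
2. A_y = 7  [line 20/3·x + 16/3·y + 86 = 0 ∩ |AC|² = 2657/36]
   → A = (-37/2, 7)

A = (-37/2, 7)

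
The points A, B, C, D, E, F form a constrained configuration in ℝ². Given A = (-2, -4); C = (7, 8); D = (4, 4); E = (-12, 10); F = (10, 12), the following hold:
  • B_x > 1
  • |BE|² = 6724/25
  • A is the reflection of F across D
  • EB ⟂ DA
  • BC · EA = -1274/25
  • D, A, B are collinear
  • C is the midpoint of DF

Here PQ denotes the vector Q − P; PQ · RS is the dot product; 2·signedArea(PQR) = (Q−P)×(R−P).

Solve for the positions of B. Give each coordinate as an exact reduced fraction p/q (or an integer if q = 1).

1. B_x = 28/25  [D, A, B are collinear ∩ EB ⟂ DA]
2. B_y = 4/25  [D, A, B are collinear ∩ EB ⟂ DA]
   → B = (28/25, 4/25)

B = (28/25, 4/25)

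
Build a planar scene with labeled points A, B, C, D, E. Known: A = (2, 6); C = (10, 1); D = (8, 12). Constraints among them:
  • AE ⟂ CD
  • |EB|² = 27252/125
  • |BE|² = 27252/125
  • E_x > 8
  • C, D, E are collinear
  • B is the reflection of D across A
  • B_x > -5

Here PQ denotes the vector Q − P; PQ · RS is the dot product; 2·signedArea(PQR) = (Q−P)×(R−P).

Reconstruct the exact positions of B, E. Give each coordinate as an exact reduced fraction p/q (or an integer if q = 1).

1. B_x = -4  [B is the reflection of D across A]
2. B_y = 0  [B is the reflection of D across A]
   → B = (-4, 0)
3. E_x = 1108/125  [C, D, E are collinear ∩ AE ⟂ CD]
4. E_y = 906/125  [C, D, E are collinear ∩ AE ⟂ CD]
   → E = (1108/125, 906/125)

B = (-4, 0)
E = (1108/125, 906/125)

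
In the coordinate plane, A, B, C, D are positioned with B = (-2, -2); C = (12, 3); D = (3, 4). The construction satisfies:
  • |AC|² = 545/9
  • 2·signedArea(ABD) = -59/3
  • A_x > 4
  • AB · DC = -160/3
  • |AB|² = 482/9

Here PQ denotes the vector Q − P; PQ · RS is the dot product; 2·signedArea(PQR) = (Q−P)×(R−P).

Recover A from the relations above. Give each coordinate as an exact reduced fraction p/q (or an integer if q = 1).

1. A_x = 13/3  [2·signedArea(ABD) = -59/3 ∩ AB · DC = -160/3]
2. A_y = 5/3  [2·signedArea(ABD) = -59/3 ∩ AB · DC = -160/3]
   → A = (13/3, 5/3)

A = (13/3, 5/3)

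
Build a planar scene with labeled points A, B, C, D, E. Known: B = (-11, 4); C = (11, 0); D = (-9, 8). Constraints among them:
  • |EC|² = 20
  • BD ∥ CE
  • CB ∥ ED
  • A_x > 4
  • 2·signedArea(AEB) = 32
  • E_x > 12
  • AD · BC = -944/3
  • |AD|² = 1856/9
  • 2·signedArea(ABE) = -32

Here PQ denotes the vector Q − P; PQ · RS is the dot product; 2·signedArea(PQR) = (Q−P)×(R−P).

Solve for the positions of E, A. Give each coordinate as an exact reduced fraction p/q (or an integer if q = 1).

1. E_x = 13  [CB ∥ ED ∩ BD ∥ CE]
2. E_y = 4  [CB ∥ ED ∩ BD ∥ CE]
   → E = (13, 4)
3. A_x = 13/3  [2·signedArea(AEB) = 32 ∩ AD · BC = -944/3]
4. A_y = 8/3  [2·signedArea(AEB) = 32 ∩ AD · BC = -944/3]
   → A = (13/3, 8/3)

A = (13/3, 8/3)
E = (13, 4)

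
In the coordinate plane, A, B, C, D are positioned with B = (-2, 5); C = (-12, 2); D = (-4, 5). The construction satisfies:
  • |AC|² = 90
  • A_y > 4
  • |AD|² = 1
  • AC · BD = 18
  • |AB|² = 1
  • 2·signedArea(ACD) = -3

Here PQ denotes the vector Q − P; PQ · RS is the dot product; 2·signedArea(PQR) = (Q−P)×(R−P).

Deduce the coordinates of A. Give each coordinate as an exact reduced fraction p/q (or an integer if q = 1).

A = (-3, 5)

1. A_x = -3  [2·signedArea(ACD) = -3 ∩ AC · BD = 18]
2. A_y = 5  [2·signedArea(ACD) = -3 ∩ AC · BD = 18]
   → A = (-3, 5)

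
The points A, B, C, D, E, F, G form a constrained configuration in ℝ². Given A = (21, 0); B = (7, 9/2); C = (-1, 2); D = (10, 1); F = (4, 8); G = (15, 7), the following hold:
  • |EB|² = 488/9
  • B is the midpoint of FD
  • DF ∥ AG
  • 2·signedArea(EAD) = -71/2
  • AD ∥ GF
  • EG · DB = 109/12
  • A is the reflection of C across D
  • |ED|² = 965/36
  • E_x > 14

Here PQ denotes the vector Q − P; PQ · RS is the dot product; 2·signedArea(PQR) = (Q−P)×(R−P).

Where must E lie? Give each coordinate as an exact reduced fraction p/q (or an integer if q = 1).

E = (43/3, 23/6)

1. E_x = 43/3  [EG · DB = 109/12 ∩ 2·signedArea(EAD) = -71/2]
2. E_y = 23/6  [EG · DB = 109/12 ∩ 2·signedArea(EAD) = -71/2]
   → E = (43/3, 23/6)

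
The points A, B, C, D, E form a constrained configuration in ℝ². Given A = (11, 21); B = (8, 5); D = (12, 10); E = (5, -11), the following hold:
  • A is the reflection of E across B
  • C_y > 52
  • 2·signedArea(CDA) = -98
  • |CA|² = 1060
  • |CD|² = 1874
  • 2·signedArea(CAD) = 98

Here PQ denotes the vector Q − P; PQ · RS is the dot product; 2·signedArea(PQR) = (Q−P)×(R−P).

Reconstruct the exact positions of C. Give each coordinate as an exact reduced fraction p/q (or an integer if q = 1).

C = (17, 53)

1. C_x = 17  [line 11·x + 1·y + -240 = 0 ∩ |CA|² = 1060]
2. C_y = 53  [line 11·x + 1·y + -240 = 0 ∩ |CA|² = 1060]
   → C = (17, 53)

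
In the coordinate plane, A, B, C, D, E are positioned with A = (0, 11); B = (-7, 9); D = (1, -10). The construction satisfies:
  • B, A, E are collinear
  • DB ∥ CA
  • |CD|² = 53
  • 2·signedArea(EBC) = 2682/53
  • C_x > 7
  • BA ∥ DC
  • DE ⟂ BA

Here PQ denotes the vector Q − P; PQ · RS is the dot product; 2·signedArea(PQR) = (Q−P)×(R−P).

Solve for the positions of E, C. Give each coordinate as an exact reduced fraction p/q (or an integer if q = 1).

1. E_x = -245/53  [B, A, E are collinear ∩ DE ⟂ BA]
2. E_y = 513/53  [B, A, E are collinear ∩ DE ⟂ BA]
   → E = (-245/53, 513/53)
3. C_x = 8  [DB ∥ CA ∩ BA ∥ DC]
4. C_y = -8  [DB ∥ CA ∩ BA ∥ DC]
   → C = (8, -8)

C = (8, -8)
E = (-245/53, 513/53)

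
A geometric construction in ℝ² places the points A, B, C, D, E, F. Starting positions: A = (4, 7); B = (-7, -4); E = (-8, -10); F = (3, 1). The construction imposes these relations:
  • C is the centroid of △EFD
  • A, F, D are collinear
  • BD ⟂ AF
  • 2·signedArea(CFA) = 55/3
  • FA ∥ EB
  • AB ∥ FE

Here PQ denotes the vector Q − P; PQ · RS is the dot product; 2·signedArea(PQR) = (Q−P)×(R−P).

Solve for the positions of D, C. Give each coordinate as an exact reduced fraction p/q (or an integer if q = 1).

1. D_x = 71/37  [A, F, D are collinear ∩ BD ⟂ AF]
2. D_y = -203/37  [A, F, D are collinear ∩ BD ⟂ AF]
   → D = (71/37, -203/37)
3. C_x = -38/37  [C is the centroid of △EFD]
4. C_y = -536/111  [C is the centroid of △EFD]
   → C = (-38/37, -536/111)

C = (-38/37, -536/111)
D = (71/37, -203/37)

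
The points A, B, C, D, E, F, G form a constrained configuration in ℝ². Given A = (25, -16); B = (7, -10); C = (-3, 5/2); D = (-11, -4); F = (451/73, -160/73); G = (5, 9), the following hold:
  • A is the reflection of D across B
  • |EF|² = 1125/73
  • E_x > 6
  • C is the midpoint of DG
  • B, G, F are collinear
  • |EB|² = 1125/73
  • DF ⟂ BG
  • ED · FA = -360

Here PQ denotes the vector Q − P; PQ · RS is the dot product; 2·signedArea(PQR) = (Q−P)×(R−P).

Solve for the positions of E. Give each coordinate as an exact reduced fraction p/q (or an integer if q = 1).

E = (481/73, -445/73)

1. E_x = 481/73  [line -1374/73·x + 1008/73·y + 15198/73 = 0 ∩ |EB|² = 1125/73]
2. E_y = -445/73  [line -1374/73·x + 1008/73·y + 15198/73 = 0 ∩ |EB|² = 1125/73]
   → E = (481/73, -445/73)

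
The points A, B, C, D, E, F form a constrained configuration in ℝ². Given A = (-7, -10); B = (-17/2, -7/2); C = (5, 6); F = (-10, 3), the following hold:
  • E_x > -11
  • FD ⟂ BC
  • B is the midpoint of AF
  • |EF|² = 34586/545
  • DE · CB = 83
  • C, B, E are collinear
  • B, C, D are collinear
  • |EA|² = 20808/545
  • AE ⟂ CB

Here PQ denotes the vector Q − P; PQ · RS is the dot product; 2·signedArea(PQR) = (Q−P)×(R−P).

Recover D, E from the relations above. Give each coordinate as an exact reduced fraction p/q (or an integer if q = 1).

1. D_x = -3512/545  [B, C, D are collinear ∩ FD ⟂ BC]
2. D_y = -1119/545  [B, C, D are collinear ∩ FD ⟂ BC]
   → D = (-3512/545, -1119/545)
3. E_x = -5753/545  [C, B, E are collinear ∩ AE ⟂ CB]
4. E_y = -2696/545  [C, B, E are collinear ∩ AE ⟂ CB]
   → E = (-5753/545, -2696/545)

D = (-3512/545, -1119/545)
E = (-5753/545, -2696/545)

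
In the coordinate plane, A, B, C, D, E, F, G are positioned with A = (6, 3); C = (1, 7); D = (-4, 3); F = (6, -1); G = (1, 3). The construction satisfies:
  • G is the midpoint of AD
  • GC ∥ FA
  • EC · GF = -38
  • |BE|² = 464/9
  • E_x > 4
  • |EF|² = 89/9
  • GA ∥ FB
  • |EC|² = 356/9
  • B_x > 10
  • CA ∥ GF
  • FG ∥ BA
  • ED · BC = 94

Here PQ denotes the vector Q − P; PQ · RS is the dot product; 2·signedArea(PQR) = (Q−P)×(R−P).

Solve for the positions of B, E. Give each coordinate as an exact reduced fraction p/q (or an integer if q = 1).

1. B_x = 11  [FG ∥ BA ∩ GA ∥ FB]
2. B_y = -1  [FG ∥ BA ∩ GA ∥ FB]
   → B = (11, -1)
3. E_x = 13/3  [line -5·x + 4·y + 15 = 0 ∩ |EF|² = 89/9]
4. E_y = 5/3  [line -5·x + 4·y + 15 = 0 ∩ |EF|² = 89/9]
   → E = (13/3, 5/3)

B = (11, -1)
E = (13/3, 5/3)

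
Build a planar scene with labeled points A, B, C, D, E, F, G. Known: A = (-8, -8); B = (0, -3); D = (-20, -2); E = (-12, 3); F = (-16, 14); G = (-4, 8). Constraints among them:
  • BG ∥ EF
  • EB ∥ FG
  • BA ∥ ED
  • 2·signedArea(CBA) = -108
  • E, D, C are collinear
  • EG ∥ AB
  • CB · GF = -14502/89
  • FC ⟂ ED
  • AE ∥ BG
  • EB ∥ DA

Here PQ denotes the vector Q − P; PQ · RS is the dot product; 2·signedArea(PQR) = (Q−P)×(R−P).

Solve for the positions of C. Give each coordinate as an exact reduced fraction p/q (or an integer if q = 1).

1. C_x = -884/89  [E, D, C are collinear ∩ FC ⟂ ED]
2. C_y = 382/89  [E, D, C are collinear ∩ FC ⟂ ED]
   → C = (-884/89, 382/89)

C = (-884/89, 382/89)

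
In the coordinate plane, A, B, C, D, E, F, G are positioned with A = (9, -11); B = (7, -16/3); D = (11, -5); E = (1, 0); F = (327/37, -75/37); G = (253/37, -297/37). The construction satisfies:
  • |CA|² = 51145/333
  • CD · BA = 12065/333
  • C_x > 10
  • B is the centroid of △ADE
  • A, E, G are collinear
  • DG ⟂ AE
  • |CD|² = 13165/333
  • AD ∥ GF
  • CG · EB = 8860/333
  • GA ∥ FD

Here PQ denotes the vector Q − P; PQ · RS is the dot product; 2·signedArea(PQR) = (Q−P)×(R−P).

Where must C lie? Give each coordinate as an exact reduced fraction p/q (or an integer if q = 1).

C = (395/37, 142/111)

1. C_x = 395/37  [CG · EB = 8860/333 ∩ CD · BA = 12065/333]
2. C_y = 142/111  [CG · EB = 8860/333 ∩ CD · BA = 12065/333]
   → C = (395/37, 142/111)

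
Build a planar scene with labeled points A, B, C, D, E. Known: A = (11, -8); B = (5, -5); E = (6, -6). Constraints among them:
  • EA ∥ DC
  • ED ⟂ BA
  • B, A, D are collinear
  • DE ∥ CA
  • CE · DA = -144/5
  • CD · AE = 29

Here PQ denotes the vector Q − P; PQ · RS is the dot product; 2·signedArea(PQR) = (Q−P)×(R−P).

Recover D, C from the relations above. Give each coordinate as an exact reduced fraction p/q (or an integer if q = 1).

C = (56/5, -38/5)
D = (31/5, -28/5)

1. D_x = 31/5  [B, A, D are collinear ∩ ED ⟂ BA]
2. D_y = -28/5  [B, A, D are collinear ∩ ED ⟂ BA]
   → D = (31/5, -28/5)
3. C_x = 56/5  [DE ∥ CA ∩ EA ∥ DC]
4. C_y = -38/5  [DE ∥ CA ∩ EA ∥ DC]
   → C = (56/5, -38/5)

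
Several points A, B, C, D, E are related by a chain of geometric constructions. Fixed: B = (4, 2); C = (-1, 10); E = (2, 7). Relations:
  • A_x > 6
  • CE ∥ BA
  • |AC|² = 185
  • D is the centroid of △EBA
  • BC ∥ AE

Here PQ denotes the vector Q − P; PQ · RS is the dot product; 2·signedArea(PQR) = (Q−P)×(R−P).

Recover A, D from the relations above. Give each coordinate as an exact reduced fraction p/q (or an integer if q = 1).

1. A_x = 7  [BC ∥ AE ∩ CE ∥ BA]
2. A_y = -1  [BC ∥ AE ∩ CE ∥ BA]
   → A = (7, -1)
3. D_x = 13/3  [D is the centroid of △EBA]
4. D_y = 8/3  [D is the centroid of △EBA]
   → D = (13/3, 8/3)

A = (7, -1)
D = (13/3, 8/3)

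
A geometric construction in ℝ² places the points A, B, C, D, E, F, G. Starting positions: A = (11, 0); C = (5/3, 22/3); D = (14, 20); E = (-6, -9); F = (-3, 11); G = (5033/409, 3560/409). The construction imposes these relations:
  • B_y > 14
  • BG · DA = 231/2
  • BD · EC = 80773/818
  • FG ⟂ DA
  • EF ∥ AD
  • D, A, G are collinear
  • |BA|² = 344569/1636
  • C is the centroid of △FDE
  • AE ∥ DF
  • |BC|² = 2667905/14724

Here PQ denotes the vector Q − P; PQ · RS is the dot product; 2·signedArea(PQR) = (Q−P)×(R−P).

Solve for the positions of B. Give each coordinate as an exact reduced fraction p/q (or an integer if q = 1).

1. B_x = 10759/818  [BD · EC = 80773/818 ∩ BG · DA = 231/2]
2. B_y = 5870/409  [BD · EC = 80773/818 ∩ BG · DA = 231/2]
   → B = (10759/818, 5870/409)

B = (10759/818, 5870/409)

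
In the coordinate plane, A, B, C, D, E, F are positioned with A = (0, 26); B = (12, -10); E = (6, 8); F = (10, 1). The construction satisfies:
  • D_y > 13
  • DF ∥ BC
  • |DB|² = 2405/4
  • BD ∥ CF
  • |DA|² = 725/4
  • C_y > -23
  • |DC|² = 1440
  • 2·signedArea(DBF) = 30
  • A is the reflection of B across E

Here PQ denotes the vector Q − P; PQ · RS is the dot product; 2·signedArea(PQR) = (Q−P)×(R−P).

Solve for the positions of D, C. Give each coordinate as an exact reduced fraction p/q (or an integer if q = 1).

C = (17, -45/2)
D = (5, 27/2)

1. D_x = 5  [line -11·x + -2·y + 82 = 0 ∩ |DB|² = 2405/4]
2. D_y = 27/2  [line -11·x + -2·y + 82 = 0 ∩ |DB|² = 2405/4]
   → D = (5, 27/2)
3. C_x = 17  [BD ∥ CF ∩ DF ∥ BC]
4. C_y = -45/2  [BD ∥ CF ∩ DF ∥ BC]
   → C = (17, -45/2)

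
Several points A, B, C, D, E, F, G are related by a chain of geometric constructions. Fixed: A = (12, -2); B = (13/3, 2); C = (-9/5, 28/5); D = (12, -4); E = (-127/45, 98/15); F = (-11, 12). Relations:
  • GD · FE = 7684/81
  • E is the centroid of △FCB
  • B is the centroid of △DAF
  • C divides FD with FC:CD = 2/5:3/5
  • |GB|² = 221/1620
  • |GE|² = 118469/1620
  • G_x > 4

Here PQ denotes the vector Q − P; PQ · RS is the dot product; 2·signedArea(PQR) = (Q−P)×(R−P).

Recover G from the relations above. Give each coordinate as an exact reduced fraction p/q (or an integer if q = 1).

G = (413/90, 34/15)

1. G_x = 413/90  [line -368/45·x + 82/15·y + 2036/81 = 0 ∩ |GE|² = 118469/1620]
2. G_y = 34/15  [line -368/45·x + 82/15·y + 2036/81 = 0 ∩ |GE|² = 118469/1620]
   → G = (413/90, 34/15)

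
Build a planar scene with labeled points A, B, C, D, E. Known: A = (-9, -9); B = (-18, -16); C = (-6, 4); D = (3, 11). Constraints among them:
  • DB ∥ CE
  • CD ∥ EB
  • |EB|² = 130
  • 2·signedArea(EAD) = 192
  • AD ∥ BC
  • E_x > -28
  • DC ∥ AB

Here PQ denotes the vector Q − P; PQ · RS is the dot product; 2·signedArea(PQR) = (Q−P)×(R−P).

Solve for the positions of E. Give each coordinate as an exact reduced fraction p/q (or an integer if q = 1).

E = (-27, -23)

1. E_x = -27  [CD ∥ EB ∩ DB ∥ CE]
2. E_y = -23  [CD ∥ EB ∩ DB ∥ CE]
   → E = (-27, -23)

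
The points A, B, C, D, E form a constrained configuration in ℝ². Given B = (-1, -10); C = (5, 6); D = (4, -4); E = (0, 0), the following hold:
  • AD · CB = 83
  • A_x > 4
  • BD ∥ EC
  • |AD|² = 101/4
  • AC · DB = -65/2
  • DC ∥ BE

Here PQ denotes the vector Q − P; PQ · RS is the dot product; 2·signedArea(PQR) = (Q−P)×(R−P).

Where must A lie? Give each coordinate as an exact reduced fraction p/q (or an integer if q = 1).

1. A_x = 9/2  [AD · CB = 83 ∩ AC · DB = -65/2]
2. A_y = 1  [AD · CB = 83 ∩ AC · DB = -65/2]
   → A = (9/2, 1)

A = (9/2, 1)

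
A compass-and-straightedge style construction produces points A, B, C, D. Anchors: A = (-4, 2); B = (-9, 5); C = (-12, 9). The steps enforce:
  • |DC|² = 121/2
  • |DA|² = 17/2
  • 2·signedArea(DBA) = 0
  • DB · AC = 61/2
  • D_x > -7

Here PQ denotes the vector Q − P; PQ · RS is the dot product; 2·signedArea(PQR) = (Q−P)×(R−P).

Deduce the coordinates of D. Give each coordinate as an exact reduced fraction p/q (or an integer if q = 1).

1. D_x = -13/2  [2·signedArea(DBA) = 0 ∩ DB · AC = 61/2]
2. D_y = 7/2  [2·signedArea(DBA) = 0 ∩ DB · AC = 61/2]
   → D = (-13/2, 7/2)

D = (-13/2, 7/2)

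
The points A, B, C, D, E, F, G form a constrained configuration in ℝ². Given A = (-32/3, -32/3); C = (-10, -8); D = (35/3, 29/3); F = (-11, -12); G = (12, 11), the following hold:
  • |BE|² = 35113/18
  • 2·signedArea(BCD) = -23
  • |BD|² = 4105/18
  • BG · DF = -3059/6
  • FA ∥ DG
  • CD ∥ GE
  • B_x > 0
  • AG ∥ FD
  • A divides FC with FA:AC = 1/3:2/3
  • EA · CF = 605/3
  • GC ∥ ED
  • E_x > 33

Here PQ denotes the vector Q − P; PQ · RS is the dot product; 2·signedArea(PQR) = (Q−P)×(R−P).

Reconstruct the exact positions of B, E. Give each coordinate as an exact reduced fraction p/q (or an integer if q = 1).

B = (1/2, -1/2)
E = (101/3, 86/3)

1. B_x = 1/2  [2·signedArea(BCD) = -23 ∩ BG · DF = -3059/6]
2. B_y = -1/2  [2·signedArea(BCD) = -23 ∩ BG · DF = -3059/6]
   → B = (1/2, -1/2)
3. E_x = 101/3  [GC ∥ ED ∩ CD ∥ GE]
4. E_y = 86/3  [GC ∥ ED ∩ CD ∥ GE]
   → E = (101/3, 86/3)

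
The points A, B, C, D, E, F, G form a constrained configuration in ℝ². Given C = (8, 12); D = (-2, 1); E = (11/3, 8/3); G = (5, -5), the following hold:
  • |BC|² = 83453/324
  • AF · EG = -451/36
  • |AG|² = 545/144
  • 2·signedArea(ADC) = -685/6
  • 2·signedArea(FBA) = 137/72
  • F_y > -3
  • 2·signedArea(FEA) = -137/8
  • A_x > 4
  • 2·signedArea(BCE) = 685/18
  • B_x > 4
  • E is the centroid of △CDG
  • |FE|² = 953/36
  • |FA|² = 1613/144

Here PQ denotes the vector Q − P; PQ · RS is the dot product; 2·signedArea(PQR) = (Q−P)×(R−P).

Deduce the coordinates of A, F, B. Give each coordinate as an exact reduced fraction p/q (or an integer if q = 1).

1. A_x = 14/3  [line -11·x + 10·y + 493/6 = 0 ∩ |AG|² = 545/144]
2. A_y = -37/12  [line -11·x + 10·y + 493/6 = 0 ∩ |AG|² = 545/144]
   → A = (14/3, -37/12)
3. F_x = 3/2  [2·signedArea(FEA) = -137/8 ∩ AF · EG = -451/36]
4. F_y = -2  [2·signedArea(FEA) = -137/8 ∩ AF · EG = -451/36]
   → F = (3/2, -2)
5. B_x = 43/9  [2·signedArea(BCE) = 685/18 ∩ 2·signedArea(FBA) = 137/72]
6. B_y = -67/18  [2·signedArea(BCE) = 685/18 ∩ 2·signedArea(FBA) = 137/72]
   → B = (43/9, -67/18)

A = (14/3, -37/12)
B = (43/9, -67/18)
F = (3/2, -2)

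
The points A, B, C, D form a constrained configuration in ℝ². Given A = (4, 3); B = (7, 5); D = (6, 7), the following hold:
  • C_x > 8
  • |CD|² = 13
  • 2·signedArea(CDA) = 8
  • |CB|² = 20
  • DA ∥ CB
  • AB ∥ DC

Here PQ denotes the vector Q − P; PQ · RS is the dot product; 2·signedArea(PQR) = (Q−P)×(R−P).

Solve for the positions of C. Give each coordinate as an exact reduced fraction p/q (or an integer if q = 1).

1. C_x = 9  [DA ∥ CB ∩ AB ∥ DC]
2. C_y = 9  [DA ∥ CB ∩ AB ∥ DC]
   → C = (9, 9)

C = (9, 9)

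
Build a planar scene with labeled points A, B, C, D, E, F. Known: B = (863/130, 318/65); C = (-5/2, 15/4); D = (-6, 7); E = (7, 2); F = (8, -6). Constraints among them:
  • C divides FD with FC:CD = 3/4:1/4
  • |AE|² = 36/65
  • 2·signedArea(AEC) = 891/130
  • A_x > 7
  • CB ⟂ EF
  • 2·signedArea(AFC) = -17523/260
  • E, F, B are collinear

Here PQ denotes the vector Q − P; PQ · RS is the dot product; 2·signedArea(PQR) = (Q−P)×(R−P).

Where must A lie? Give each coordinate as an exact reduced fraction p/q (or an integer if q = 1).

1. A_x = 461/65  [2·signedArea(AFC) = -17523/260 ∩ 2·signedArea(AEC) = 891/130]
2. A_y = 82/65  [2·signedArea(AFC) = -17523/260 ∩ 2·signedArea(AEC) = 891/130]
   → A = (461/65, 82/65)

A = (461/65, 82/65)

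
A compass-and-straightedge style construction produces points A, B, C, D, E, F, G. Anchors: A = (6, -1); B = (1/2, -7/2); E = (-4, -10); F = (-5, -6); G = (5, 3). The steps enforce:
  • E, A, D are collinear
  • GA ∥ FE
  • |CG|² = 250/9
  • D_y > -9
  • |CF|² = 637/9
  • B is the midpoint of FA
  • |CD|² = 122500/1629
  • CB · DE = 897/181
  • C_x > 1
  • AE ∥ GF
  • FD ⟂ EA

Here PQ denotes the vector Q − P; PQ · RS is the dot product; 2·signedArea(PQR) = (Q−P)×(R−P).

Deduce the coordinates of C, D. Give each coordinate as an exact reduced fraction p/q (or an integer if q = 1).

C = (2, -4/3)
D = (-464/181, -1576/181)

1. D_x = -464/181  [E, A, D are collinear ∩ FD ⟂ EA]
2. D_y = -1576/181  [E, A, D are collinear ∩ FD ⟂ EA]
   → D = (-464/181, -1576/181)
3. C_x = 2  [line 260/181·x + 234/181·y + -208/181 = 0 ∩ |CF|² = 637/9]
4. C_y = -4/3  [line 260/181·x + 234/181·y + -208/181 = 0 ∩ |CF|² = 637/9]
   → C = (2, -4/3)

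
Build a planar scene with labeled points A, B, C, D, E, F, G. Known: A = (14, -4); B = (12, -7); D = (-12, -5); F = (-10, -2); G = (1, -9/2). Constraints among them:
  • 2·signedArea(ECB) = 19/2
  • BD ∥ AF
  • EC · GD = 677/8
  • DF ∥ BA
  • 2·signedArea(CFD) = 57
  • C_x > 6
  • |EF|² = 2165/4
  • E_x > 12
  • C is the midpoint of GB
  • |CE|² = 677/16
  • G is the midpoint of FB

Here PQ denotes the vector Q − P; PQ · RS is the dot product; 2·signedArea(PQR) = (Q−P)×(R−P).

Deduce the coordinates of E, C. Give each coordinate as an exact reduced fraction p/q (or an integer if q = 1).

1. C_x = 13/2  [C is the midpoint of GB]
2. C_y = -23/4  [C is the midpoint of GB]
   → C = (13/2, -23/4)
3. E_x = 13  [2·signedArea(ECB) = 19/2 ∩ EC · GD = 677/8]
4. E_y = -11/2  [2·signedArea(ECB) = 19/2 ∩ EC · GD = 677/8]
   → E = (13, -11/2)

C = (13/2, -23/4)
E = (13, -11/2)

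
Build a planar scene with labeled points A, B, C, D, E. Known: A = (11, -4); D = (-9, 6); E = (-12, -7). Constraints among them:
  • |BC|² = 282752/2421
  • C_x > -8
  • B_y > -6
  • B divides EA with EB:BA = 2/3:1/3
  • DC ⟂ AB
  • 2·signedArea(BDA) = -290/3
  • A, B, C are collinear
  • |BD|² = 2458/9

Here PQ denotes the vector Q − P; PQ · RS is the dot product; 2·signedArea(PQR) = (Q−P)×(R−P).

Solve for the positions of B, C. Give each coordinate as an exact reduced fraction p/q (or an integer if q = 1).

B = (10/3, -5)
C = (-1986/269, -1721/269)

1. B_x = 10/3  [B divides EA with EB:BA = 2/3:1/3]
2. B_y = -5  [B divides EA with EB:BA = 2/3:1/3]
   → B = (10/3, -5)
3. C_x = -1986/269  [A, B, C are collinear ∩ DC ⟂ AB]
4. C_y = -1721/269  [A, B, C are collinear ∩ DC ⟂ AB]
   → C = (-1986/269, -1721/269)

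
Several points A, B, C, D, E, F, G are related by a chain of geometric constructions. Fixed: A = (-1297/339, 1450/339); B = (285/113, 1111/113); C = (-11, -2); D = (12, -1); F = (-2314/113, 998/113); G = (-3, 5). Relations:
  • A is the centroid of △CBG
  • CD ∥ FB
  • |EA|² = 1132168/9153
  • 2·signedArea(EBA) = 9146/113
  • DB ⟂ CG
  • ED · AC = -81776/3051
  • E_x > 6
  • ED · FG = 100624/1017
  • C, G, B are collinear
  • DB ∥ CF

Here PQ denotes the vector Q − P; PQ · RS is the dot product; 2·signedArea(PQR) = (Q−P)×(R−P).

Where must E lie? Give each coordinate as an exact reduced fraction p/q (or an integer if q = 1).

1. E_x = 6839/1017  [ED · AC = -81776/3051 ∩ ED · FG = 100624/1017]
2. E_y = 772/1017  [ED · AC = -81776/3051 ∩ ED · FG = 100624/1017]
   → E = (6839/1017, 772/1017)

E = (6839/1017, 772/1017)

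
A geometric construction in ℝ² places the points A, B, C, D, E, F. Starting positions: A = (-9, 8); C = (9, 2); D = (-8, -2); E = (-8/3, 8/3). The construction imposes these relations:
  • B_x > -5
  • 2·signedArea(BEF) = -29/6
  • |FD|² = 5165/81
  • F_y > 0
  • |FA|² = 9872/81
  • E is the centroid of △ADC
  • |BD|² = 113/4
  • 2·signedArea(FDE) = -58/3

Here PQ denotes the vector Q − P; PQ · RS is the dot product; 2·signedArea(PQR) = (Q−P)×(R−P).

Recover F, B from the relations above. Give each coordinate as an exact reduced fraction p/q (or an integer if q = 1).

B = (-4, 3/2)
F = (-5/9, 8/9)

1. F_x = -5/9  [line -14/3·x + 16/3·y + -22/3 = 0 ∩ |FA|² = 9872/81]
2. F_y = 8/9  [line -14/3·x + 16/3·y + -22/3 = 0 ∩ |FA|² = 9872/81]
   → F = (-5/9, 8/9)
3. B_x = -4  [line 16/9·x + 19/9·y + 71/18 = 0 ∩ |BD|² = 113/4]
4. B_y = 3/2  [line 16/9·x + 19/9·y + 71/18 = 0 ∩ |BD|² = 113/4]
   → B = (-4, 3/2)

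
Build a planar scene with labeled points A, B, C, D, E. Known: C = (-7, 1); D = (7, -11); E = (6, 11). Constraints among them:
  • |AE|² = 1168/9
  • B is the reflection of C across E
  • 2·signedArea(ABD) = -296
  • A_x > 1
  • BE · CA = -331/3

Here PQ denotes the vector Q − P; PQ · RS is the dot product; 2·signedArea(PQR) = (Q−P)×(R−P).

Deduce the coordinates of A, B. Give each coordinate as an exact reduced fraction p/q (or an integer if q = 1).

1. B_x = 19  [B is the reflection of C across E]
2. B_y = 21  [B is the reflection of C across E]
   → B = (19, 21)
3. A_x = 2  [2·signedArea(ABD) = -296 ∩ BE · CA = -331/3]
4. A_y = 1/3  [2·signedArea(ABD) = -296 ∩ BE · CA = -331/3]
   → A = (2, 1/3)

A = (2, 1/3)
B = (19, 21)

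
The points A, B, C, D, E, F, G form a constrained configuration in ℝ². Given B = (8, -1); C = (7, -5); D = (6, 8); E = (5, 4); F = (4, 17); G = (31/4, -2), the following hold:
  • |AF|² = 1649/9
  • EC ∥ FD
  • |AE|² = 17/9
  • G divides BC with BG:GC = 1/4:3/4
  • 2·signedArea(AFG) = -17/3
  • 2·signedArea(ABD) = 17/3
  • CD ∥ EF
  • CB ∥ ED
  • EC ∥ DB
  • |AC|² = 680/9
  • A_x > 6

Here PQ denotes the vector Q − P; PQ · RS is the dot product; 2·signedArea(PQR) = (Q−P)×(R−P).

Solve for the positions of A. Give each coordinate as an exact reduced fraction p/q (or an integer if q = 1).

1. A_x = 19/3  [2·signedArea(AFG) = -17/3 ∩ 2·signedArea(ABD) = 17/3]
2. A_y = 11/3  [2·signedArea(AFG) = -17/3 ∩ 2·signedArea(ABD) = 17/3]
   → A = (19/3, 11/3)

A = (19/3, 11/3)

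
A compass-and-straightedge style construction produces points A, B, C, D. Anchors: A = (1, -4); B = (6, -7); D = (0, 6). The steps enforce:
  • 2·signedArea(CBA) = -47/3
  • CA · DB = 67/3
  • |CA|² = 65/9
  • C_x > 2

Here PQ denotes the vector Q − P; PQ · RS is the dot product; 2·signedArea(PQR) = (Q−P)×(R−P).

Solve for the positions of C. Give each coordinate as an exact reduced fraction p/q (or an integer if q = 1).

1. C_x = 7/3  [CA · DB = 67/3 ∩ 2·signedArea(CBA) = -47/3]
2. C_y = -5/3  [CA · DB = 67/3 ∩ 2·signedArea(CBA) = -47/3]
   → C = (7/3, -5/3)

C = (7/3, -5/3)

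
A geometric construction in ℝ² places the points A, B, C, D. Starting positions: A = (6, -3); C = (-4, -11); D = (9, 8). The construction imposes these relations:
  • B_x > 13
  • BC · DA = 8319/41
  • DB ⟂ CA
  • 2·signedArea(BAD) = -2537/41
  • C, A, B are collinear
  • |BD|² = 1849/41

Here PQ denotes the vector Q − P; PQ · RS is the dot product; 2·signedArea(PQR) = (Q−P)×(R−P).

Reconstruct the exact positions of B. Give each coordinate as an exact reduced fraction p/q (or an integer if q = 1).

B = (541/41, 113/41)

1. B_x = 541/41  [C, A, B are collinear ∩ DB ⟂ CA]
2. B_y = 113/41  [C, A, B are collinear ∩ DB ⟂ CA]
   → B = (541/41, 113/41)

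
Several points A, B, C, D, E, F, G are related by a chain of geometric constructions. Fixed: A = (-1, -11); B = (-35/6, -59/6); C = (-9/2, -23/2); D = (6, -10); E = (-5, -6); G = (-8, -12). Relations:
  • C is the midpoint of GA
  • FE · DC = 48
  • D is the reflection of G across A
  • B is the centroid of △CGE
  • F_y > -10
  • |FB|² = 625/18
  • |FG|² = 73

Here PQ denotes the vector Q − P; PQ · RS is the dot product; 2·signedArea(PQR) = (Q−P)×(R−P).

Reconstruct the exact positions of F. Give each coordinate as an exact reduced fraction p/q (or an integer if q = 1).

1. F_x = 0  [line 21/2·x + 3/2·y + 27/2 = 0 ∩ |FB|² = 625/18]
2. F_y = -9  [line 21/2·x + 3/2·y + 27/2 = 0 ∩ |FB|² = 625/18]
   → F = (0, -9)

F = (0, -9)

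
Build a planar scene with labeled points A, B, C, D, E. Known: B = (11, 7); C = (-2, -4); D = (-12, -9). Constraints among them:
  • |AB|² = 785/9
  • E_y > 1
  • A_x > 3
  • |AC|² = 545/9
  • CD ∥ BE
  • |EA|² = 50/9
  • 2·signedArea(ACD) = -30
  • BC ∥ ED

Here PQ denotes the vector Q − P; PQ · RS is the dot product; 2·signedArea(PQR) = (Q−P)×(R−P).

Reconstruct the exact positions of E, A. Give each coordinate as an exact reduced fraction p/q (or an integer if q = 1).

A = (10/3, 5/3)
E = (1, 2)

1. E_x = 1  [BC ∥ ED ∩ CD ∥ BE]
2. E_y = 2  [BC ∥ ED ∩ CD ∥ BE]
   → E = (1, 2)
3. A_x = 10/3  [line 5·x + -10·y + 0 = 0 ∩ |AC|² = 545/9]
4. A_y = 5/3  [line 5·x + -10·y + 0 = 0 ∩ |AC|² = 545/9]
   → A = (10/3, 5/3)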